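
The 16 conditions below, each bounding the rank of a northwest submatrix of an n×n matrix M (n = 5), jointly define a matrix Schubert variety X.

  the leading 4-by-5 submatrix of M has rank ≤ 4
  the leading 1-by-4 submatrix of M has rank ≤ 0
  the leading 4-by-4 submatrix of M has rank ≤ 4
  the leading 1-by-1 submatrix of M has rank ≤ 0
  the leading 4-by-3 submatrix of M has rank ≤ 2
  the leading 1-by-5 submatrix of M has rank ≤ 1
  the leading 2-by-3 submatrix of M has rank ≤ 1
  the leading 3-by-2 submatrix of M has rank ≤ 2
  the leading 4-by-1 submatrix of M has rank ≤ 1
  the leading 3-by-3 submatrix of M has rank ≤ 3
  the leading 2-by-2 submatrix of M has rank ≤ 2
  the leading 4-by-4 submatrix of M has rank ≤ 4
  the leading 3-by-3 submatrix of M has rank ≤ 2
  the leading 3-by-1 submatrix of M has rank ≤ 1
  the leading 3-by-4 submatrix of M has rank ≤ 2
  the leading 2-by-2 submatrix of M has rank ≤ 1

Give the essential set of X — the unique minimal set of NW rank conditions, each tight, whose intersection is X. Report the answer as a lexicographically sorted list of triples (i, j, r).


The tightest implied rank at each (i,j), from the 16 conditions:

  row 1: 0 0 0 0 1
  row 2: 1 1 1 1 2
  row 3: 1 2 2 2 3
  row 4: 1 2 2 3 4
  row 5: 1 2 3 4 5

second differences of R give the permutation w = (5, 1, 2, 4, 3).

|D(w)|=5, |Ess(w)|=2:

[(1, 4, 0), (4, 3, 2)]


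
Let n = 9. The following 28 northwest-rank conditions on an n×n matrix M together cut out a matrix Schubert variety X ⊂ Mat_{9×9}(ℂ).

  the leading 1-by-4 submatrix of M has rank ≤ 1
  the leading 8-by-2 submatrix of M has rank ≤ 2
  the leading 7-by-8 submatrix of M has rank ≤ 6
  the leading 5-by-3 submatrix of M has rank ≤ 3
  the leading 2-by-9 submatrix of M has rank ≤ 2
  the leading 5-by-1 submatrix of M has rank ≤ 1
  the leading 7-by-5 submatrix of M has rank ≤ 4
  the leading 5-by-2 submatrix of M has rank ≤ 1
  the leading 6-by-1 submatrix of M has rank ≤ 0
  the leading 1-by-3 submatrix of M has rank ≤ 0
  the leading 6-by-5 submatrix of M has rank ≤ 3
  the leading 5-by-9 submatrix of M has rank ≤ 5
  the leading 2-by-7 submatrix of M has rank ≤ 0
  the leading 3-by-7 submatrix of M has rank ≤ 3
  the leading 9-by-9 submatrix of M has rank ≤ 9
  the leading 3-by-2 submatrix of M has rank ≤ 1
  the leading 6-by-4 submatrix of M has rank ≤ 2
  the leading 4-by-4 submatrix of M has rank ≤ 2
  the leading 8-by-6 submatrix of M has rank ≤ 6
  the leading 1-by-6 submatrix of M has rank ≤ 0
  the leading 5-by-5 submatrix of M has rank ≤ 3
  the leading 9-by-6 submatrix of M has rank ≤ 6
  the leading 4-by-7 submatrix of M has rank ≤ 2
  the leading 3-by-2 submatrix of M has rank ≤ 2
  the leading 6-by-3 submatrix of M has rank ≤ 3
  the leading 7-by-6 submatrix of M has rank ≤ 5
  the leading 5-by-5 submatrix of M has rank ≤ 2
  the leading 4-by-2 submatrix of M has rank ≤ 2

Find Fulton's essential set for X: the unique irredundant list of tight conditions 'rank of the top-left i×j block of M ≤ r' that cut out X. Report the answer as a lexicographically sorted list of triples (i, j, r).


Rank table r_w(9×9) implied by the 28 constraints:

  0  0  0  0  0  0  0  1  1
  0  0  0  0  0  0  0  1  2
  0  1  1  1  1  1  1  2  3
  0  1  2  2  2  2  2  3  4
  0  1  2  2  2  3  3  4  5
  0  1  2  2  3  4  4  5  6
  1  2  3  3  4  5  5  6  7
  1  2  3  4  5  6  6  7  8
  1  2  3  4  5  6  7  8  9

so w = (8, 9, 2, 3, 6, 5, 1, 4, 7).

D(w) has 21 cells with 4 SE-corners; essential set:

[(2, 7, 0), (5, 5, 2), (6, 1, 0), (6, 4, 2)]


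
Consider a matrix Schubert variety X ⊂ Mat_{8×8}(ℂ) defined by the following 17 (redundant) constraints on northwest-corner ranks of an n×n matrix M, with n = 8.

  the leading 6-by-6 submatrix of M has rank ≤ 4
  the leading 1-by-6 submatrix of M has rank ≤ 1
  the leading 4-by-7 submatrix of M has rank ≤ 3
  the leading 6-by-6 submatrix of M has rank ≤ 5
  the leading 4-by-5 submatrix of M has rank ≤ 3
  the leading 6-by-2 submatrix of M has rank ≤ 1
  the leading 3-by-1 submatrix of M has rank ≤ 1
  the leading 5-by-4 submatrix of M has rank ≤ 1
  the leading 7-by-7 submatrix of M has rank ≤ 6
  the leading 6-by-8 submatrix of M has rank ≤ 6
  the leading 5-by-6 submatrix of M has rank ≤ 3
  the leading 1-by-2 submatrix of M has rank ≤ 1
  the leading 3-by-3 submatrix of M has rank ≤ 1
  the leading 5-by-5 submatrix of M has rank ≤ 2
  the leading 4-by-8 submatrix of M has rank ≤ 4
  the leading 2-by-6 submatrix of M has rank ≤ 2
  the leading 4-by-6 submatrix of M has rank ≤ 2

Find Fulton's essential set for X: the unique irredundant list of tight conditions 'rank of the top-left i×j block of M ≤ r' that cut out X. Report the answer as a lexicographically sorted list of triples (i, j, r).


Computing R[i][j] = min implied NW-rank bound (n=8, 17 conditions):

  row 1: 1 | 1 | 1 | 1 | 1 | 1 | 1 | 1
  row 2: 1 | 1 | 1 | 1 | 2 | 2 | 2 | 2
  row 3: 1 | 1 | 1 | 1 | 2 | 2 | 3 | 3
  row 4: 1 | 1 | 1 | 1 | 2 | 2 | 3 | 4
  row 5: 1 | 1 | 1 | 1 | 2 | 3 | 4 | 5
  row 6: 1 | 1 | 2 | 2 | 3 | 4 | 5 | 6
  row 7: 1 | 2 | 3 | 3 | 4 | 5 | 6 | 7
  row 8: 1 | 2 | 3 | 4 | 5 | 6 | 7 | 8

so w = (1, 5, 7, 8, 6, 3, 2, 4).

Fulton essential set (3 of the 15 Rothe cells):

[(4, 6, 2), (5, 4, 1), (6, 2, 1)]


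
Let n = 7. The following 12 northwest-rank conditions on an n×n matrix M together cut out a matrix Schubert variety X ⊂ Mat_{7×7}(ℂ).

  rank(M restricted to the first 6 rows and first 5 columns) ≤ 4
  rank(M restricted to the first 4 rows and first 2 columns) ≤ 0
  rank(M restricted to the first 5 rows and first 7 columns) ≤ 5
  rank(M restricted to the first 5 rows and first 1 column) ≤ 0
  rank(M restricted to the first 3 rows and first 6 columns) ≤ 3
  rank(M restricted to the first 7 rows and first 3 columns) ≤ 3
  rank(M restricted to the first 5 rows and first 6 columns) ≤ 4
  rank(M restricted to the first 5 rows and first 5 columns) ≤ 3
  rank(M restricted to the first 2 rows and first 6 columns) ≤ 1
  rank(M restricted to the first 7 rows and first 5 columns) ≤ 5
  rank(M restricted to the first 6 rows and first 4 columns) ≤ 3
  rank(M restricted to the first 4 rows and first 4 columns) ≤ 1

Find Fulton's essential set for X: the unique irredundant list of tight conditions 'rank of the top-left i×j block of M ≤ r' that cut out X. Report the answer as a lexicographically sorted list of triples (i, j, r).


Rank table r_w(7×7) implied by the 12 constraints:

  row 1: 0, 0, 1, 1, 1, 1, 1
  row 2: 0, 0, 1, 1, 1, 1, 2
  row 3: 0, 0, 1, 1, 2, 2, 3
  row 4: 0, 0, 1, 1, 2, 3, 4
  row 5: 0, 1, 2, 2, 3, 4, 5
  row 6: 1, 2, 3, 3, 4, 5, 6
  row 7: 1, 2, 3, 4, 5, 6, 7

hence w(1..7) = (3, 7, 5, 6, 2, 1, 4).

4 SE-corners of the 14-cell Rothe diagram give Ess(w):

[(2, 6, 1), (4, 2, 0), (4, 4, 1), (5, 1, 0)]


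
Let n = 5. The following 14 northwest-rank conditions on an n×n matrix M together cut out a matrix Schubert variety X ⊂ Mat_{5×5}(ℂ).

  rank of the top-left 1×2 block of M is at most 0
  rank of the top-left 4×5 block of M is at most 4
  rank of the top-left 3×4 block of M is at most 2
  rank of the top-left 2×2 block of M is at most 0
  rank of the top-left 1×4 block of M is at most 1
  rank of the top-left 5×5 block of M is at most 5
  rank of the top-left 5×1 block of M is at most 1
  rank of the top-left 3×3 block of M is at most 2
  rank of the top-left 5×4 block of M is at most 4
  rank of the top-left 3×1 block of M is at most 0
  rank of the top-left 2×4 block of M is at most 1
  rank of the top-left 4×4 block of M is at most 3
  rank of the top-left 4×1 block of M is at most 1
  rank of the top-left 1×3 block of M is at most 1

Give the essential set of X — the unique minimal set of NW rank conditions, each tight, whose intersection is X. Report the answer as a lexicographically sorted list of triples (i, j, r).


Propagating the 14 rank bounds to every northwest block:

  0 | 0 | 1 | 1 | 1
  0 | 0 | 1 | 1 | 2
  0 | 1 | 2 | 2 | 3
  1 | 2 | 3 | 3 | 4
  1 | 2 | 3 | 4 | 5

so w = (3, 5, 2, 1, 4).

ℓ(w)=6; the 3 essential cells (i,j,r):

[(2, 2, 0), (2, 4, 1), (3, 1, 0)]


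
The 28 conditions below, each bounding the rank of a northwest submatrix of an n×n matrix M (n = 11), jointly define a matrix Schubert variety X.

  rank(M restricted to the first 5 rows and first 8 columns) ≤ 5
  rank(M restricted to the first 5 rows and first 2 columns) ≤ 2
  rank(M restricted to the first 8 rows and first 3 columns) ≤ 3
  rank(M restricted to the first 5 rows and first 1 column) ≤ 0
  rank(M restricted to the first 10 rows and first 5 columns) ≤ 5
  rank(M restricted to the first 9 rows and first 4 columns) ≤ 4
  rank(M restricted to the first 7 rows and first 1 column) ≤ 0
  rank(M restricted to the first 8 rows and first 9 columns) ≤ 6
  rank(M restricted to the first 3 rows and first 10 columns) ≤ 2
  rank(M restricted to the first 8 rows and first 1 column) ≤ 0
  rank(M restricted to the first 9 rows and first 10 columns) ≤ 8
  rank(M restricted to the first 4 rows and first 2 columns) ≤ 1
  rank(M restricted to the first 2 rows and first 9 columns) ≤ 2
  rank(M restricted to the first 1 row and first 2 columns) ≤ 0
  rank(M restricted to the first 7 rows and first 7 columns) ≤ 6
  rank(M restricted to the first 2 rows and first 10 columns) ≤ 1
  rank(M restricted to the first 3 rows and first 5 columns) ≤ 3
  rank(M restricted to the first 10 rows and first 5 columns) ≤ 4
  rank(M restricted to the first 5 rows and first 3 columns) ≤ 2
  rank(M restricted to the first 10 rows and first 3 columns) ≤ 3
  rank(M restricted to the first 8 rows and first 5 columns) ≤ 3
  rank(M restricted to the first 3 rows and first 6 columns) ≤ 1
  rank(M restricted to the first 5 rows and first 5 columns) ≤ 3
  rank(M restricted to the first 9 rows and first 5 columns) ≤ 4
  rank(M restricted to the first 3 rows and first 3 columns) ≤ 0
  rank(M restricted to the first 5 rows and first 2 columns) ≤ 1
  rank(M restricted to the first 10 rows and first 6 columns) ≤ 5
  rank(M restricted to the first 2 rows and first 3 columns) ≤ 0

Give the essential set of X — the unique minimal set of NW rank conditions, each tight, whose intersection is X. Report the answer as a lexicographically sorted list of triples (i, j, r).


Recovering R(i,j) via the rank-extension bound from the 28 conditions:

  0  0  0  1  1  1  1  1  1  1  1
  0  0  0  1  1  1  1  1  1  1  2
  0  0  0  1  1  1  2  2  2  2  3
  0  1  1  2  2  2  3  3  3  3  4
  0  1  2  3  3  3  4  4  4  4  5
  0  1  2  3  3  4  5  5  5  5  6
  0  1  2  3  3  4  5  6  6  6  7
  0  1  2  3  3  4  5  6  6  7  8
  1  2  3  4  4  5  6  7  7  8  9
  1  2  3  4  4  5  6  7  8  9  10
  1  2  3  4  5  6  7  8  9  10  11

the unique w with this rank table is (4, 11, 7, 2, 3, 6, 8, 10, 1, 9, 5).

D(w) has 27 cells with 7 SE-corners; essential set:

[(2, 10, 1), (3, 3, 0), (3, 6, 1), (8, 1, 0), (8, 5, 3), (8, 9, 6), (10, 5, 4)]


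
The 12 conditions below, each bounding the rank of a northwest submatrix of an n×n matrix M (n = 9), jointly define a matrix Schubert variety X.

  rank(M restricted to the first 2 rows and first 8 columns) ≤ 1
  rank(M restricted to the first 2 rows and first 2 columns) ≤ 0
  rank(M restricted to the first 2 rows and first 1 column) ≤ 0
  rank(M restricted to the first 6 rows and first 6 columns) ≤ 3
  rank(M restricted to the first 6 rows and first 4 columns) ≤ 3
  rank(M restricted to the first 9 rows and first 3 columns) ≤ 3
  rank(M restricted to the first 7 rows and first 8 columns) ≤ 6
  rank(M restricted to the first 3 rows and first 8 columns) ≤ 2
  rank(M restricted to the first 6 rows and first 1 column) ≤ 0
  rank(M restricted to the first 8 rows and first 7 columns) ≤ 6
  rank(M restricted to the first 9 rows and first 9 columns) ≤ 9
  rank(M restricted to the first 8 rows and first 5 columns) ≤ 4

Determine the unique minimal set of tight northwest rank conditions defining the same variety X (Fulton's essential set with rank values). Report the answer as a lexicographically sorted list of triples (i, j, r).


Propagating the 12 rank bounds to every northwest block:

  R[1]: 0, 0, 1, 1, 1, 1, 1, 1, 1
  R[2]: 0, 0, 1, 1, 1, 1, 1, 1, 2
  R[3]: 0, 1, 2, 2, 2, 2, 2, 2, 3
  R[4]: 0, 1, 2, 3, 3, 3, 3, 3, 4
  R[5]: 0, 1, 2, 3, 3, 3, 4, 4, 5
  R[6]: 0, 1, 2, 3, 3, 3, 4, 5, 6
  R[7]: 1, 2, 3, 4, 4, 4, 5, 6, 7
  R[8]: 1, 2, 3, 4, 4, 5, 6, 7, 8
  R[9]: 1, 2, 3, 4, 5, 6, 7, 8, 9

the unique w with this rank table is (3, 9, 2, 4, 7, 8, 1, 6, 5).

5 SE-corners of the 18-cell Rothe diagram give Ess(w):

[(2, 2, 0), (2, 8, 1), (6, 1, 0), (6, 6, 3), (8, 5, 4)]


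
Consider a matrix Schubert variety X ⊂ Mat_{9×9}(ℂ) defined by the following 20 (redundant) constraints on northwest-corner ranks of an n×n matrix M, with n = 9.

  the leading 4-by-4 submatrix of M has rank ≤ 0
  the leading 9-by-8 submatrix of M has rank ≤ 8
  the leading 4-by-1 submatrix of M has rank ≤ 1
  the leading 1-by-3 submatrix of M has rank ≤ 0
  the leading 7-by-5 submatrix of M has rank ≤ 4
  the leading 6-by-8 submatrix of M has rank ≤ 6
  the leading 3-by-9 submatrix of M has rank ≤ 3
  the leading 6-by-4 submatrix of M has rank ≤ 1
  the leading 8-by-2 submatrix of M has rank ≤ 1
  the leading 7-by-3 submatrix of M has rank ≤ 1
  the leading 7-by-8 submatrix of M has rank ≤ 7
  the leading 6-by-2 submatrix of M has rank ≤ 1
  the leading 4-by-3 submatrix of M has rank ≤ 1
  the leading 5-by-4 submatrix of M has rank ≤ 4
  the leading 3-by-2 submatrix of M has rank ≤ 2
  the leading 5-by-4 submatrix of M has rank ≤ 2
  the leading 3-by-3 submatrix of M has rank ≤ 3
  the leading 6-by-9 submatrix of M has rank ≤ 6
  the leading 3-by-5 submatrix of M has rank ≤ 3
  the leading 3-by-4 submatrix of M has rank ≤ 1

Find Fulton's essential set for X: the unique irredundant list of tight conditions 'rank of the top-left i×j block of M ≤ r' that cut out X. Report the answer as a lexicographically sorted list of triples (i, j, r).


Reconstructing r_w from the 20 given conditions:

  row 1: 0 0 0 0 1 1 1 1 1
  row 2: 0 0 0 0 1 2 2 2 2
  row 3: 0 0 0 0 1 2 3 3 3
  row 4: 0 0 0 0 1 2 3 4 4
  row 5: 1 1 1 1 2 3 4 5 5
  row 6: 1 1 1 1 2 3 4 5 6
  row 7: 1 1 1 2 3 4 5 6 7
  row 8: 1 1 2 3 4 5 6 7 8
  row 9: 1 2 3 4 5 6 7 8 9

second differences of R give the permutation w = (5, 6, 7, 8, 1, 9, 4, 3, 2).

Rothe diagram D(w) (22 cells), 4 SE-corners (essential conditions):

[(4, 4, 0), (6, 4, 1), (7, 3, 1), (8, 2, 1)]


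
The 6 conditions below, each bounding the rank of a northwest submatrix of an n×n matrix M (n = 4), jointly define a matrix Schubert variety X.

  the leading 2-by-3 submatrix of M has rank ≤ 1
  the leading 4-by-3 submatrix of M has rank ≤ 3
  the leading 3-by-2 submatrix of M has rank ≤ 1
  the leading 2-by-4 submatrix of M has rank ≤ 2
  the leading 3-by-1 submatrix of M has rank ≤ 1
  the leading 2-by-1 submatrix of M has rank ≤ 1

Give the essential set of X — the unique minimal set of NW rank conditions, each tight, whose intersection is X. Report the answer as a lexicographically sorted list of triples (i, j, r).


Recovering R(i,j) via the rank-extension bound from the 6 conditions:

  i=1: 1 | 1 | 1 | 1
  i=2: 1 | 1 | 1 | 2
  i=3: 1 | 1 | 2 | 3
  i=4: 1 | 2 | 3 | 4

giving w = (1, 4, 3, 2) via Δ²R.

D(w) has 3 cells with 2 SE-corners; essential set:

[(2, 3, 1), (3, 2, 1)]


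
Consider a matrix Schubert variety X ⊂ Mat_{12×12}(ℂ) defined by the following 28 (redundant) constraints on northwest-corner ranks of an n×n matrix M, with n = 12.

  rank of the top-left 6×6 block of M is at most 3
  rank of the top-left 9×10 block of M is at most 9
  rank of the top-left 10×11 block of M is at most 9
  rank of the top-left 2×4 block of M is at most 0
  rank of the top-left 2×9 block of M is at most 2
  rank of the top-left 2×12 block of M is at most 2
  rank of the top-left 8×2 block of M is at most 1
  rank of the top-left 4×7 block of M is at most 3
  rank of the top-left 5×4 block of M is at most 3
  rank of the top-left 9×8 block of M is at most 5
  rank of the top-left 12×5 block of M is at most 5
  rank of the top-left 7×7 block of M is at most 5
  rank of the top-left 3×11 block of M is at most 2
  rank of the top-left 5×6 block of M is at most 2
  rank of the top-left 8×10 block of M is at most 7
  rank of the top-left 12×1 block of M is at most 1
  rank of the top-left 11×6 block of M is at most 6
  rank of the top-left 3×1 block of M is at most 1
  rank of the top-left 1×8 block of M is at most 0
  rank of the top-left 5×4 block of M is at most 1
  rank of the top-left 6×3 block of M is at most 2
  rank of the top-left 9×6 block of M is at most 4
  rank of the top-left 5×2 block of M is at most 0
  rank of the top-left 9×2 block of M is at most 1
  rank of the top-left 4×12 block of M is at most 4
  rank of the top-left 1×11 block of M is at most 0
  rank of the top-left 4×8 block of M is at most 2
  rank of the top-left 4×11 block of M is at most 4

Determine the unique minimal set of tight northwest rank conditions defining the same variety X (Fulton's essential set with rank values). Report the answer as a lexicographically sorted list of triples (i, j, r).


Rank table r_w(12×12) implied by the 28 constraints:

  i=1: 0, 0, 0, 0, 0, 0, 0, 0, 0, 0, 0, 1
  i=2: 0, 0, 0, 0, 1, 1, 1, 1, 1, 1, 1, 2
  i=3: 0, 0, 1, 1, 2, 2, 2, 2, 2, 2, 2, 3
  i=4: 0, 0, 1, 1, 2, 2, 2, 2, 3, 3, 3, 4
  i=5: 0, 0, 1, 1, 2, 2, 3, 3, 4, 4, 4, 5
  i=6: 1, 1, 2, 2, 3, 3, 4, 4, 5, 5, 5, 6
  i=7: 1, 1, 2, 3, 4, 4, 5, 5, 6, 6, 6, 7
  i=8: 1, 1, 2, 3, 4, 4, 5, 5, 6, 7, 7, 8
  i=9: 1, 1, 2, 3, 4, 4, 5, 5, 6, 7, 8, 9
  i=10: 1, 2, 3, 4, 5, 5, 6, 6, 7, 8, 9, 10
  i=11: 1, 2, 3, 4, 5, 6, 7, 7, 8, 9, 10, 11
  i=12: 1, 2, 3, 4, 5, 6, 7, 8, 9, 10, 11, 12

so w = (12, 5, 3, 9, 7, 1, 4, 10, 11, 2, 6, 8).

D(w) has 34 cells with 9 SE-corners; essential set:

[(1, 11, 0), (2, 4, 0), (4, 8, 2), (5, 2, 0), (5, 4, 1), (5, 6, 2), (9, 2, 1), (9, 6, 4), (9, 8, 5)]


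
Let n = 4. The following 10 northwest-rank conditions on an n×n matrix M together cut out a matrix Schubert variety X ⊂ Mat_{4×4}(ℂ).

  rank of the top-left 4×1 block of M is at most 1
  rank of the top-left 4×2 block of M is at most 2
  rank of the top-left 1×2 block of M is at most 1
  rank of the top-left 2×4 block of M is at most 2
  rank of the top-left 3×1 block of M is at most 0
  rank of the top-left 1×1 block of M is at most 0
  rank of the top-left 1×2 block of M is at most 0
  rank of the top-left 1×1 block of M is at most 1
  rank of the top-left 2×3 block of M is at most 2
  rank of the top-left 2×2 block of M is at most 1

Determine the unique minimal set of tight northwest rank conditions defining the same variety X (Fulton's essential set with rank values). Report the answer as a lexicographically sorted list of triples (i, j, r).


Rank table r_w(4×4) implied by the 10 constraints:

  row 1: 0  0  1  1
  row 2: 0  1  2  2
  row 3: 0  1  2  3
  row 4: 1  2  3  4

hence w(1..4) = (3, 2, 4, 1).

Rothe diagram D(w) (4 cells), 2 SE-corners (essential conditions):

[(1, 2, 0), (3, 1, 0)]


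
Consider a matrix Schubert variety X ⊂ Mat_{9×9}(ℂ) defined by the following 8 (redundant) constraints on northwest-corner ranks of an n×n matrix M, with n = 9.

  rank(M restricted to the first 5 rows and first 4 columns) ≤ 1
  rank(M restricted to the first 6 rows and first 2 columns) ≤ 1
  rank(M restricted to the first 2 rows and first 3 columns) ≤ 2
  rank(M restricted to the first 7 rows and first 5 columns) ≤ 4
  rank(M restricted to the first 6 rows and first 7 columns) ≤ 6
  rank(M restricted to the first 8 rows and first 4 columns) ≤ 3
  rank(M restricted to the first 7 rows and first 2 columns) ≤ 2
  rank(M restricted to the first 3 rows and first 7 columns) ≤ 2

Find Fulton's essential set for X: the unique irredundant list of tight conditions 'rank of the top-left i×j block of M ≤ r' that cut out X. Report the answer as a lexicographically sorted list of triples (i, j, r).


Recovering R(i,j) via the rank-extension bound from the 8 conditions:

  1, 1, 1, 1, 1, 1, 1, 1, 1
  1, 1, 1, 1, 2, 2, 2, 2, 2
  1, 1, 1, 1, 2, 2, 2, 3, 3
  1, 1, 1, 1, 2, 3, 3, 4, 4
  1, 1, 1, 1, 2, 3, 4, 5, 5
  1, 1, 2, 2, 3, 4, 5, 6, 6
  1, 2, 3, 3, 4, 5, 6, 7, 7
  1, 2, 3, 3, 4, 5, 6, 7, 8
  1, 2, 3, 4, 5, 6, 7, 8, 9

so w = (1, 5, 8, 6, 7, 3, 2, 9, 4).

|D(w)|=16, |Ess(w)|=4:

[(3, 7, 2), (5, 4, 1), (6, 2, 1), (8, 4, 3)]


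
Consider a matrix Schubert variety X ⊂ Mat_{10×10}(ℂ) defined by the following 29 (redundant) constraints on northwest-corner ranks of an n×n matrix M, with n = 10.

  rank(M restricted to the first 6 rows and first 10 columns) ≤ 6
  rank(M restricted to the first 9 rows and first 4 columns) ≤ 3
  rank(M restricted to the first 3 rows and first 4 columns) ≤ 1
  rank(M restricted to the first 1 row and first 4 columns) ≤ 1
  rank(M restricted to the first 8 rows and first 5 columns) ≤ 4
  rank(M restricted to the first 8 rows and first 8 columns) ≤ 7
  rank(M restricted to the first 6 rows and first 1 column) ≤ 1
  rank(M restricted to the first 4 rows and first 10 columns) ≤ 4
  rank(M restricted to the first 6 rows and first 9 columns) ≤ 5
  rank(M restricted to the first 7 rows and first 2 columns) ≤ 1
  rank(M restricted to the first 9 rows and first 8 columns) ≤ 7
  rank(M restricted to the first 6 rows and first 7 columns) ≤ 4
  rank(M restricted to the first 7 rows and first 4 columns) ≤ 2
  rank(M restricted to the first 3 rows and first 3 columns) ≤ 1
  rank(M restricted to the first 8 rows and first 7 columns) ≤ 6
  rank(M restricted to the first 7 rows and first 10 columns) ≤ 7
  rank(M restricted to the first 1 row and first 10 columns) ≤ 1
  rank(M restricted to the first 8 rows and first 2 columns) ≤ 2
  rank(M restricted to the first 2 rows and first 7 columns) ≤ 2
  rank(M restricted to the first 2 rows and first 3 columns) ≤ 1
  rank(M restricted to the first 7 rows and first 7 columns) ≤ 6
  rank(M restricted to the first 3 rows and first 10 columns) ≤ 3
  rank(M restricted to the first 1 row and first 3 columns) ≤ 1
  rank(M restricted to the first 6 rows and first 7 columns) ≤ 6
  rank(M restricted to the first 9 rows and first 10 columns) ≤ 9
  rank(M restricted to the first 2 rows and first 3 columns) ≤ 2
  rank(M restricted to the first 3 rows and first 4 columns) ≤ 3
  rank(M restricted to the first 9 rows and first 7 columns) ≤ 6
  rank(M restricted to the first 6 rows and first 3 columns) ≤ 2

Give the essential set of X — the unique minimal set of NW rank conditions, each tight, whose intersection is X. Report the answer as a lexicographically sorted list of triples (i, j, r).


Rank table r_w(10×10) implied by the 29 constraints:

  R[1]: 1, 1, 1, 1, 1, 1, 1, 1, 1, 1
  R[2]: 1, 1, 1, 1, 2, 2, 2, 2, 2, 2
  R[3]: 1, 1, 1, 1, 2, 3, 3, 3, 3, 3
  R[4]: 1, 1, 2, 2, 3, 4, 4, 4, 4, 4
  R[5]: 1, 1, 2, 2, 3, 4, 4, 5, 5, 5
  R[6]: 1, 1, 2, 2, 3, 4, 4, 5, 5, 6
  R[7]: 1, 1, 2, 2, 3, 4, 5, 6, 6, 7
  R[8]: 1, 2, 3, 3, 4, 5, 6, 7, 7, 8
  R[9]: 1, 2, 3, 3, 4, 5, 6, 7, 8, 9
  R[10]: 1, 2, 3, 4, 5, 6, 7, 8, 9, 10

so w = (1, 5, 6, 3, 8, 10, 7, 2, 9, 4).

Rothe diagram D(w) (17 cells), 6 SE-corners (essential conditions):

[(3, 4, 1), (6, 7, 4), (6, 9, 5), (7, 2, 1), (7, 4, 2), (9, 4, 3)]


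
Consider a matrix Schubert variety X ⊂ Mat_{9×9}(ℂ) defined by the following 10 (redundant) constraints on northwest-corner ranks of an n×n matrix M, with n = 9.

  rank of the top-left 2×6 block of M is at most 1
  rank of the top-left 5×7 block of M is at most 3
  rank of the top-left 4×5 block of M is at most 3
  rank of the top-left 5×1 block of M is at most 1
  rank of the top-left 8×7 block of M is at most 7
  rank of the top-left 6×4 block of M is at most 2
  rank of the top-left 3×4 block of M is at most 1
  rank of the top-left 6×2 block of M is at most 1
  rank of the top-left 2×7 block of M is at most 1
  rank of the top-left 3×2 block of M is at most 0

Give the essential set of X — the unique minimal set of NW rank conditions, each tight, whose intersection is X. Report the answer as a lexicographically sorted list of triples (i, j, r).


Recovering R(i,j) via the rank-extension bound from the 10 conditions:

  row 1: 0 | 0 | 1 | 1 | 1 | 1 | 1 | 1 | 1
  row 2: 0 | 0 | 1 | 1 | 1 | 1 | 1 | 2 | 2
  row 3: 0 | 0 | 1 | 1 | 2 | 2 | 2 | 3 | 3
  row 4: 1 | 1 | 2 | 2 | 3 | 3 | 3 | 4 | 4
  row 5: 1 | 1 | 2 | 2 | 3 | 3 | 3 | 4 | 5
  row 6: 1 | 1 | 2 | 2 | 3 | 4 | 4 | 5 | 6
  row 7: 1 | 2 | 3 | 3 | 4 | 5 | 5 | 6 | 7
  row 8: 1 | 2 | 3 | 4 | 5 | 6 | 6 | 7 | 8
  row 9: 1 | 2 | 3 | 4 | 5 | 6 | 7 | 8 | 9

giving w = (3, 8, 5, 1, 9, 6, 2, 4, 7) via Δ²R.

Rothe diagram D(w) (17 cells), 6 SE-corners (essential conditions):

[(2, 7, 1), (3, 2, 0), (3, 4, 1), (5, 7, 3), (6, 2, 1), (6, 4, 2)]


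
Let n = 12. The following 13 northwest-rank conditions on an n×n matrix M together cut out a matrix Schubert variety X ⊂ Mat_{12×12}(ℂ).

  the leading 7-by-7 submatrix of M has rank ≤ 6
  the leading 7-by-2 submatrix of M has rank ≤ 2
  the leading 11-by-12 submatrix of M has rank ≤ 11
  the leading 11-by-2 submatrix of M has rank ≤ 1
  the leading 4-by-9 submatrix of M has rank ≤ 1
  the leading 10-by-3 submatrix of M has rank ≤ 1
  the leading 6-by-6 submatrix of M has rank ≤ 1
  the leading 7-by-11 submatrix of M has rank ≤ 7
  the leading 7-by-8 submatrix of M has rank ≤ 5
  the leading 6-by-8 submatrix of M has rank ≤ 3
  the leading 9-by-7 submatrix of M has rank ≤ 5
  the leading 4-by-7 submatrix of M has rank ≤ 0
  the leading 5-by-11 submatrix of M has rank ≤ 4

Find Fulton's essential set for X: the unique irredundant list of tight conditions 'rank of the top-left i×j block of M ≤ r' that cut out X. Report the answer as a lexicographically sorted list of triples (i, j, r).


Reconstructing r_w from the 13 given conditions:

  i=1: 0 0 0 0 0 0 0 1 1 1 1 1
  i=2: 0 0 0 0 0 0 0 1 1 2 2 2
  i=3: 0 0 0 0 0 0 0 1 1 2 3 3
  i=4: 0 0 0 0 0 0 0 1 1 2 3 4
  i=5: 1 1 1 1 1 1 1 2 2 3 4 5
  i=6: 1 1 1 1 1 1 2 3 3 4 5 6
  i=7: 1 1 1 2 2 2 3 4 4 5 6 7
  i=8: 1 1 1 2 3 3 4 5 5 6 7 8
  i=9: 1 1 1 2 3 4 5 6 6 7 8 9
  i=10: 1 1 1 2 3 4 5 6 7 8 9 10
  i=11: 1 1 2 3 4 5 6 7 8 9 10 11
  i=12: 1 2 3 4 5 6 7 8 9 10 11 12

giving w = (8, 10, 11, 12, 1, 7, 4, 5, 6, 9, 3, 2) via Δ²R.

D(w) has 45 cells with 5 SE-corners; essential set:

[(4, 7, 0), (4, 9, 1), (6, 6, 1), (10, 3, 1), (11, 2, 1)]


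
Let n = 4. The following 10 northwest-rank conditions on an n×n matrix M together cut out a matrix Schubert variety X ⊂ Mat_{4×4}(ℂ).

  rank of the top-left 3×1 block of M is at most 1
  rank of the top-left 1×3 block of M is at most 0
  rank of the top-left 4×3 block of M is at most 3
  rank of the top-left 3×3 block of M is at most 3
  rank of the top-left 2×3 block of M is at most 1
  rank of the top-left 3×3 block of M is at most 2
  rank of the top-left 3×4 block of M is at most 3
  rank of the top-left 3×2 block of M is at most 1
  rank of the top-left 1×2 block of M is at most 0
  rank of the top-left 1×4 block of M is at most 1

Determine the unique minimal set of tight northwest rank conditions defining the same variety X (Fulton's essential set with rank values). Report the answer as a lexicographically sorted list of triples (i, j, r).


Rank table r_w(4×4) implied by the 10 constraints:

  0 | 0 | 0 | 1
  1 | 1 | 1 | 2
  1 | 1 | 2 | 3
  1 | 2 | 3 | 4

the unique w with this rank table is (4, 1, 3, 2).

Rothe diagram D(w) (4 cells), 2 SE-corners (essential conditions):

[(1, 3, 0), (3, 2, 1)]


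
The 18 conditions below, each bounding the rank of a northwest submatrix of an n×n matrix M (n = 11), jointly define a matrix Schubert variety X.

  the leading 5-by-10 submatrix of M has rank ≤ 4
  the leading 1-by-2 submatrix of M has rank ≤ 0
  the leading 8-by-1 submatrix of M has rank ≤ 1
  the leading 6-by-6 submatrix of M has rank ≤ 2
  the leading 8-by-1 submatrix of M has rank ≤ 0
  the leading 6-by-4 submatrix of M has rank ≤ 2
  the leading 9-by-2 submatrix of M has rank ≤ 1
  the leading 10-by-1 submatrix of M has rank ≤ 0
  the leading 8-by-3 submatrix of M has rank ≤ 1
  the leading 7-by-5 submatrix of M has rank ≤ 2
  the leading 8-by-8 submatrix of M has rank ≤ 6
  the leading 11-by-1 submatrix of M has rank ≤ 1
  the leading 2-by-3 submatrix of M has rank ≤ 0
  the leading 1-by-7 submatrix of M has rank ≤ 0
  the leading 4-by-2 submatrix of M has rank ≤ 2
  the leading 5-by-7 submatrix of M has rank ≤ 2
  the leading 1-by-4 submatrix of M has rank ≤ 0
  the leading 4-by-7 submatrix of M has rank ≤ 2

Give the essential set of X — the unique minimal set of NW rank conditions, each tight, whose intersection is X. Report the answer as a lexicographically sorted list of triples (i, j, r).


Recovering R(i,j) via the rank-extension bound from the 18 conditions:

  R[1]: 0  0  0  0  0  0  0  1  1  1  1
  R[2]: 0  0  0  1  1  1  1  2  2  2  2
  R[3]: 0  1  1  2  2  2  2  3  3  3  3
  R[4]: 0  1  1  2  2  2  2  3  4  4  4
  R[5]: 0  1  1  2  2  2  2  3  4  4  5
  R[6]: 0  1  1  2  2  2  3  4  5  5  6
  R[7]: 0  1  1  2  2  3  4  5  6  6  7
  R[8]: 0  1  1  2  3  4  5  6  7  7  8
  R[9]: 0  1  2  3  4  5  6  7  8  8  9
  R[10]: 0  1  2  3  4  5  6  7  8  9  10
  R[11]: 1  2  3  4  5  6  7  8  9  10  11

so w = (8, 4, 2, 9, 11, 7, 6, 5, 3, 10, 1).

8 SE-corners of the 33-cell Rothe diagram give Ess(w):

[(1, 7, 0), (2, 3, 0), (5, 7, 2), (5, 10, 4), (6, 6, 2), (7, 5, 2), (8, 3, 1), (10, 1, 0)]


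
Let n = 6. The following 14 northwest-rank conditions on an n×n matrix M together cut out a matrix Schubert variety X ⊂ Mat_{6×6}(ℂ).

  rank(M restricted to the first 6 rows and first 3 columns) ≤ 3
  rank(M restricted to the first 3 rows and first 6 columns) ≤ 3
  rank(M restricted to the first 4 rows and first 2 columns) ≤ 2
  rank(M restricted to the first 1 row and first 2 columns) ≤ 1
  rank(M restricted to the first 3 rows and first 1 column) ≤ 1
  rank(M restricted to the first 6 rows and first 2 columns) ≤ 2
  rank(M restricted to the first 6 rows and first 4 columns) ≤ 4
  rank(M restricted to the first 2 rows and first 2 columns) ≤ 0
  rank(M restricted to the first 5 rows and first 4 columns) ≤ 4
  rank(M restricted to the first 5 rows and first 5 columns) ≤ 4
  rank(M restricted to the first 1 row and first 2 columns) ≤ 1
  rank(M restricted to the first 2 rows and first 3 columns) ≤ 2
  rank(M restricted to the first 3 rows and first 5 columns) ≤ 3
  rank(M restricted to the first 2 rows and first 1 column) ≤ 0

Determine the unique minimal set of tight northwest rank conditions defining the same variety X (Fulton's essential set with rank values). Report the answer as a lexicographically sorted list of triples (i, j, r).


Reconstructing r_w from the 14 given conditions:

  row 1: 0 | 0 | 1 | 1 | 1 | 1
  row 2: 0 | 0 | 1 | 2 | 2 | 2
  row 3: 1 | 1 | 2 | 3 | 3 | 3
  row 4: 1 | 2 | 3 | 4 | 4 | 4
  row 5: 1 | 2 | 3 | 4 | 4 | 5
  row 6: 1 | 2 | 3 | 4 | 5 | 6

so w = (3, 4, 1, 2, 6, 5).

Rothe diagram D(w) (5 cells), 2 SE-corners (essential conditions):

[(2, 2, 0), (5, 5, 4)]


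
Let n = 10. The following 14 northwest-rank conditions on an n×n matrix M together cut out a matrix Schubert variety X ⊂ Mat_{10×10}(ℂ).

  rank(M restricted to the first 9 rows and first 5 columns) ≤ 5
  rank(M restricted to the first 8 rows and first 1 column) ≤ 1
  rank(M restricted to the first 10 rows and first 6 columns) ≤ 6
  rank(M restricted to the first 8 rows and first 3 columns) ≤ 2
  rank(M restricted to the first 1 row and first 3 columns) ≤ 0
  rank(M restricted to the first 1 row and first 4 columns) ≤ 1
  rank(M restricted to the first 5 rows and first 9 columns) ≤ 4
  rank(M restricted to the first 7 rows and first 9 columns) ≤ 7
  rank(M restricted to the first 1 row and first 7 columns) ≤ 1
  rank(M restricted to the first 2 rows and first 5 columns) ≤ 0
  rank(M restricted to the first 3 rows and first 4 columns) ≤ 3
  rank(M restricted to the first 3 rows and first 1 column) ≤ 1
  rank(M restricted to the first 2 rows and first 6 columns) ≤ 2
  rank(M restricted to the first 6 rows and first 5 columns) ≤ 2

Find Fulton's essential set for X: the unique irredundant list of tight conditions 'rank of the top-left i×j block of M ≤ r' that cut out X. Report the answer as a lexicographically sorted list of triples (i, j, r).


Propagating the 14 rank bounds to every northwest block:

  row 1: 0, 0, 0, 0, 0, 1, 1, 1, 1, 1
  row 2: 0, 0, 0, 0, 0, 1, 2, 2, 2, 2
  row 3: 1, 1, 1, 1, 1, 2, 3, 3, 3, 3
  row 4: 1, 2, 2, 2, 2, 3, 4, 4, 4, 4
  row 5: 1, 2, 2, 2, 2, 3, 4, 4, 4, 5
  row 6: 1, 2, 2, 2, 2, 3, 4, 5, 5, 6
  row 7: 1, 2, 2, 3, 3, 4, 5, 6, 6, 7
  row 8: 1, 2, 2, 3, 4, 5, 6, 7, 7, 8
  row 9: 1, 2, 3, 4, 5, 6, 7, 8, 8, 9
  row 10: 1, 2, 3, 4, 5, 6, 7, 8, 9, 10

the unique w with this rank table is (6, 7, 1, 2, 10, 8, 4, 5, 3, 9).

Fulton essential set (4 of the 20 Rothe cells):

[(2, 5, 0), (5, 9, 4), (6, 5, 2), (8, 3, 2)]


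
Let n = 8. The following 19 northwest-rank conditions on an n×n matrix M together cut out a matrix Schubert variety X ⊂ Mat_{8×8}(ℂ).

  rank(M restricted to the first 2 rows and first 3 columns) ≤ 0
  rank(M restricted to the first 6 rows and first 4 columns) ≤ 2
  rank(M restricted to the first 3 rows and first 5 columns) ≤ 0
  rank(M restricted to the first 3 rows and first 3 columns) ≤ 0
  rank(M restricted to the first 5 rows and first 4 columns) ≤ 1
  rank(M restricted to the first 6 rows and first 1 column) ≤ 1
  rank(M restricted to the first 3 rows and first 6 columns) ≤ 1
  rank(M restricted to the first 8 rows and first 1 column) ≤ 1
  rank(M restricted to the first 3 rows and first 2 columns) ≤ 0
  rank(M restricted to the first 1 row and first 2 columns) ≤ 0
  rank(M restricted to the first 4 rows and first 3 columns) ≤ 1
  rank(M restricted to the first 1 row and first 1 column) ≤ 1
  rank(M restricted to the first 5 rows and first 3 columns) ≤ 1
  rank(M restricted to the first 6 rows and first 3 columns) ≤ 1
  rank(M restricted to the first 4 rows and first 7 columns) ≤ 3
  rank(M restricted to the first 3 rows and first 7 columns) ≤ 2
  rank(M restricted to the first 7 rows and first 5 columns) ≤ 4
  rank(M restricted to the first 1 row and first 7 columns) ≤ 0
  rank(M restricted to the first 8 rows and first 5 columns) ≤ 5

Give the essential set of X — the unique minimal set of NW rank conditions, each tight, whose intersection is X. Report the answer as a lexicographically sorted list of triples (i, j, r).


The tightest implied rank at each (i,j), from the 19 conditions:

  0  0  0  0  0  0  0  1
  0  0  0  0  0  1  1  2
  0  0  0  0  0  1  2  3
  1  1  1  1  1  2  3  4
  1  1  1  1  2  3  4  5
  1  1  1  2  3  4  5  6
  1  2  2  3  4  5  6  7
  1  2  3  4  5  6  7  8

second differences of R give the permutation w = (8, 6, 7, 1, 5, 4, 2, 3).

|D(w)|=22, |Ess(w)|=4:

[(1, 7, 0), (3, 5, 0), (5, 4, 1), (6, 3, 1)]


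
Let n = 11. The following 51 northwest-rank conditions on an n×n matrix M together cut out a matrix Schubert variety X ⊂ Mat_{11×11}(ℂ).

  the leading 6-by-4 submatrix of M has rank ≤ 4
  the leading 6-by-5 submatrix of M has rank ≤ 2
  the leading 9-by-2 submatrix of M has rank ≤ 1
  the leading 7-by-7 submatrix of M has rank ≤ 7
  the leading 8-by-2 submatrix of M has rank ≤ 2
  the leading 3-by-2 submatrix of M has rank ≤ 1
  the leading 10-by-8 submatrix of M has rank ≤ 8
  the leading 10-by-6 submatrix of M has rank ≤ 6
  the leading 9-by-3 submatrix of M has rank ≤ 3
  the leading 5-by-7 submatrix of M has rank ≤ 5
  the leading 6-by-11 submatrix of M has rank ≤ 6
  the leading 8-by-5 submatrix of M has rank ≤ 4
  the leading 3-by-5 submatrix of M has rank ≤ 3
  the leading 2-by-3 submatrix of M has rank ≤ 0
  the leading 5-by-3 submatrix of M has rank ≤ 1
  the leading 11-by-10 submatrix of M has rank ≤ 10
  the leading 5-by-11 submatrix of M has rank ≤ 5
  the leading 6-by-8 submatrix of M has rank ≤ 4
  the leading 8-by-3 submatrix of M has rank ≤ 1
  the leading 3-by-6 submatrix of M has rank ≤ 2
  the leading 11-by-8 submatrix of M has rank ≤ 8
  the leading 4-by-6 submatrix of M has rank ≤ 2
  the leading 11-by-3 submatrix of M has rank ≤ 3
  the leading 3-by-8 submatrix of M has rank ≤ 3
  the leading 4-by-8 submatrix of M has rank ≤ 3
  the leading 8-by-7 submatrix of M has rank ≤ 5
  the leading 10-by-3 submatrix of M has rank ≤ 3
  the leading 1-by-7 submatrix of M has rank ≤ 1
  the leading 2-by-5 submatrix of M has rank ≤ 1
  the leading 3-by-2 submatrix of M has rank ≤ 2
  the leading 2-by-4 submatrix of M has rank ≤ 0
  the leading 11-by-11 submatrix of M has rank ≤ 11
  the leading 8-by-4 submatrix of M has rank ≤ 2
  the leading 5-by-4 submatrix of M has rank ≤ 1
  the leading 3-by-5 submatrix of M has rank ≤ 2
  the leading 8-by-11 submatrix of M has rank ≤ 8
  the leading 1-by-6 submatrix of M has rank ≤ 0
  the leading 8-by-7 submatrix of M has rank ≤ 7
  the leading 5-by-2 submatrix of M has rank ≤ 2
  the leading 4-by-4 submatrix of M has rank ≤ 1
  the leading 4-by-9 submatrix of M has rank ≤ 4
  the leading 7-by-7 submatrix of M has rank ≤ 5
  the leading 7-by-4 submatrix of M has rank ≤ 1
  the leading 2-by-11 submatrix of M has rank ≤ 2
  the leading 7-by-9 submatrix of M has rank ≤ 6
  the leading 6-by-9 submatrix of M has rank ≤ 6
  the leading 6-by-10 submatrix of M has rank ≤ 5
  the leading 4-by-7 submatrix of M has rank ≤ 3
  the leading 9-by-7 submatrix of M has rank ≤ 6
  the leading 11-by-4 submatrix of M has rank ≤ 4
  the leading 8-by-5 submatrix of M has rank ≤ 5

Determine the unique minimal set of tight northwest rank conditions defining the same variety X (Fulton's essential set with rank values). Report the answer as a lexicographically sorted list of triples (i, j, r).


Computing R[i][j] = min implied NW-rank bound (n=11, 51 conditions):

  0 0 0 0 0 0 1 1 1 1 1
  0 0 0 0 1 1 2 2 2 2 2
  1 1 1 1 2 2 3 3 3 3 3
  1 1 1 1 2 2 3 3 4 4 4
  1 1 1 1 2 3 4 4 5 5 5
  1 1 1 1 2 3 4 4 5 5 6
  1 1 1 1 2 3 4 5 6 6 7
  1 1 1 2 3 4 5 6 7 7 8
  1 1 2 3 4 5 6 7 8 8 9
  1 2 3 4 5 6 7 8 9 9 10
  1 2 3 4 5 6 7 8 9 10 11

giving w = (7, 5, 1, 9, 6, 11, 8, 4, 3, 2, 10) via Δ²R.

9 SE-corners of the 29-cell Rothe diagram give Ess(w):

[(1, 6, 0), (2, 4, 0), (4, 6, 2), (4, 8, 3), (6, 8, 4), (6, 10, 5), (7, 4, 1), (8, 3, 1), (9, 2, 1)]


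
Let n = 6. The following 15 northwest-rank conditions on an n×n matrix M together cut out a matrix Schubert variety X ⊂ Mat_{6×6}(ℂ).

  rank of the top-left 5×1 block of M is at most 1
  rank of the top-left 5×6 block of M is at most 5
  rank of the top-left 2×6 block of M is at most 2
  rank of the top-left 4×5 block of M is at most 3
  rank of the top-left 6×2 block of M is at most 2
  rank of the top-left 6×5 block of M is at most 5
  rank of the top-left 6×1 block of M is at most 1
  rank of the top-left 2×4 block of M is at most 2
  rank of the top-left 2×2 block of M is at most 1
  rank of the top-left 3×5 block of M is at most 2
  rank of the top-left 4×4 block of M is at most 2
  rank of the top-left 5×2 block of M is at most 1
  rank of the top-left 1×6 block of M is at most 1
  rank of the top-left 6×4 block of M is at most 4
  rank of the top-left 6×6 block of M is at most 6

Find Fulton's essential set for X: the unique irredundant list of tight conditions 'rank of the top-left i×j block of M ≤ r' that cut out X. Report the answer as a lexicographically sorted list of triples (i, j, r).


Reconstructing r_w from the 15 given conditions:

  row 1: 1 1 1 1 1 1
  row 2: 1 1 2 2 2 2
  row 3: 1 1 2 2 2 3
  row 4: 1 1 2 2 3 4
  row 5: 1 1 2 3 4 5
  row 6: 1 2 3 4 5 6

hence w(1..6) = (1, 3, 6, 5, 4, 2).

ℓ(w)=7; the 3 essential cells (i,j,r):

[(3, 5, 2), (4, 4, 2), (5, 2, 1)]


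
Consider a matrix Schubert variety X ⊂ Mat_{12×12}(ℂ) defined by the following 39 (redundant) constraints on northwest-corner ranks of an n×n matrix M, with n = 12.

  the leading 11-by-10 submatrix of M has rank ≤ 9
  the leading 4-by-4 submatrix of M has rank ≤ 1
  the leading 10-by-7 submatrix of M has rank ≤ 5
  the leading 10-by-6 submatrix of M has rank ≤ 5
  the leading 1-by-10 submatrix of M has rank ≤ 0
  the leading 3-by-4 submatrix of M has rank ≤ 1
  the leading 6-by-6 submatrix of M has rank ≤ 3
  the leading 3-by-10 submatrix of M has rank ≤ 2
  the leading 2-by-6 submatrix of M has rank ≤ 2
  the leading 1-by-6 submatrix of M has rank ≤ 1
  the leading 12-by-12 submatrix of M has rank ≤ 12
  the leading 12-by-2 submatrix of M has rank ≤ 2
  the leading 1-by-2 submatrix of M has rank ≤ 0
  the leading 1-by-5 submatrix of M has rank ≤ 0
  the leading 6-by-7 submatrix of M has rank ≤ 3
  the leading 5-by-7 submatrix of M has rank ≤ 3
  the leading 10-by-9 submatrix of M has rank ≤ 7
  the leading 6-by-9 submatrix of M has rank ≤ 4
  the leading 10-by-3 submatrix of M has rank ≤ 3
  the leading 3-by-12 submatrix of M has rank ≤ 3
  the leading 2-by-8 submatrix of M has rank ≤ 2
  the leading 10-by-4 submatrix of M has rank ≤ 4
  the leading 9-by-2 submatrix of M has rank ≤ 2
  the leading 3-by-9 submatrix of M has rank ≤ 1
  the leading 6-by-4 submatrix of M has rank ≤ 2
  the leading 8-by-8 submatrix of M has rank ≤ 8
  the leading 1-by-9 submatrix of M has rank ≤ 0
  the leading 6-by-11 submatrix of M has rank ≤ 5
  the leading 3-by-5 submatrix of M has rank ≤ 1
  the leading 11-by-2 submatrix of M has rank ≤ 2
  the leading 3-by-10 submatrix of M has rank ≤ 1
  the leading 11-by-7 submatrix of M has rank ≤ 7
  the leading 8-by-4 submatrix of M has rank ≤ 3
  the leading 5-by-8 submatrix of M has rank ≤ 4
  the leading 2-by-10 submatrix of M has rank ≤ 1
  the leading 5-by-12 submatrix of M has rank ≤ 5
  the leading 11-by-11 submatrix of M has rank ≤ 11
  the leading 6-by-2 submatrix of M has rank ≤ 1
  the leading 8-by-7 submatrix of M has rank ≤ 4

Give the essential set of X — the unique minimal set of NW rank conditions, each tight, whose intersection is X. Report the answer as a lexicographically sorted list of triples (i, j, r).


Computing R[i][j] = min implied NW-rank bound (n=12, 39 conditions):

  i=1: 0, 0, 0, 0, 0, 0, 0, 0, 0, 0, 1, 1
  i=2: 1, 1, 1, 1, 1, 1, 1, 1, 1, 1, 2, 2
  i=3: 1, 1, 1, 1, 1, 1, 1, 1, 1, 1, 2, 3
  i=4: 1, 1, 1, 1, 2, 2, 2, 2, 2, 2, 3, 4
  i=5: 1, 1, 2, 2, 3, 3, 3, 3, 3, 3, 4, 5
  i=6: 1, 1, 2, 2, 3, 3, 3, 4, 4, 4, 5, 6
  i=7: 1, 2, 3, 3, 4, 4, 4, 5, 5, 5, 6, 7
  i=8: 1, 2, 3, 3, 4, 4, 4, 5, 6, 6, 7, 8
  i=9: 1, 2, 3, 4, 5, 5, 5, 6, 7, 7, 8, 9
  i=10: 1, 2, 3, 4, 5, 5, 5, 6, 7, 8, 9, 10
  i=11: 1, 2, 3, 4, 5, 6, 6, 7, 8, 9, 10, 11
  i=12: 1, 2, 3, 4, 5, 6, 7, 8, 9, 10, 11, 12

the unique w with this rank table is (11, 1, 12, 5, 3, 8, 2, 9, 4, 10, 6, 7).

Rothe diagram D(w) (32 cells), 9 SE-corners (essential conditions):

[(1, 10, 0), (3, 10, 1), (4, 4, 1), (6, 2, 1), (6, 4, 2), (6, 7, 3), (8, 4, 3), (8, 7, 4), (10, 7, 5)]
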